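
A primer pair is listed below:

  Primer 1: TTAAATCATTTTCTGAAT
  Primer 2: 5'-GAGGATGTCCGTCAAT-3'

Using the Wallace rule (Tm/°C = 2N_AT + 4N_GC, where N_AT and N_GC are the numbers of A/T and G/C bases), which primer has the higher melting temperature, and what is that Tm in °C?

Primer 1: A+T=15, G+C=3 → Tm = 2(15)+4(3) = 42°C
Primer 2: A+T=8, G+C=8 → Tm = 2(8)+4(8) = 48°C
42°C vs 48°C → primer 2 is higher.

Primer 2, 48°C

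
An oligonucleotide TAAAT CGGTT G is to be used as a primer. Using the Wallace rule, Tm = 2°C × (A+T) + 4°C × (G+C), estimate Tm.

Scanning the sequence gives G=3, T=4, A=3, C=1.
AT pairs contribute 7, GC pairs contribute 4.
Tm = 4·4 + 2·7 = 16 + 14 = 30°C

30°C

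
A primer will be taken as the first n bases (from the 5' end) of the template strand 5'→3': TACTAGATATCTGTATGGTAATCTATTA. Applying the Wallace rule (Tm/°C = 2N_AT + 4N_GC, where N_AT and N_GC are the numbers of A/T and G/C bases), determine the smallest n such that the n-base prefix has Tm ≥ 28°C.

n = 11

First 10 bases: TACTAGATAT → Tm = 24°C (< 28°C)
First 11 bases: TACTAGATATC → Tm = 28°C (≥ 28°C)
Since every base adds ≥2°C, Tm only increases with n, so the threshold is first crossed at n = 11.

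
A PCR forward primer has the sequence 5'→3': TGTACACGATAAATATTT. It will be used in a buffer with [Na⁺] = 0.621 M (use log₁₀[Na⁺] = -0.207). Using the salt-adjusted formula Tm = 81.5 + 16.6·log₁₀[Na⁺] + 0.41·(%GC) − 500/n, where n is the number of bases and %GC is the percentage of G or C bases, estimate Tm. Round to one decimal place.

Length n = 18. Base counts: A=7, T=7, C=2, G=2
G+C = 4, so %GC = 4/18 × 100 = 22.222%
Salt term: 16.6 × (-0.207) = -3.436
GC term: 0.41 × 22.222 = 9.111; length term: −500/18 = −27.778
Tm = 81.5 + (-3.436) + 9.111 − 27.778 = 59.397 → 59.4°C

59.4°C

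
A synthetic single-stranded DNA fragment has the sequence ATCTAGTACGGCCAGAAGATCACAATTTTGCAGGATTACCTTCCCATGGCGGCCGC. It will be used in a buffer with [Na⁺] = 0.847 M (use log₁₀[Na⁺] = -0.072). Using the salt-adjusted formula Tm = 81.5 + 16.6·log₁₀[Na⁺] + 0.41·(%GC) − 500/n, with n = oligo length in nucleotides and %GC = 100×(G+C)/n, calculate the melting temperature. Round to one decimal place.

Length n = 56. Scanning the sequence gives C=16, T=13, A=14, G=13.
G+C = 29, so %GC = 29/56 × 100 = 51.786%
Salt term: 16.6 × (-0.072) = -1.195
GC term: 0.41 × 51.786 = 21.232; length term: −500/56 = −8.929
Tm = 81.5 + (-1.195) + 21.232 − 8.929 = 92.608 → 92.6°C

92.6°C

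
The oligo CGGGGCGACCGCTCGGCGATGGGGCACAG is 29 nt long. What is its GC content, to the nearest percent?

79%

Base counts: G=14, C=9, T=2, A=4
G+C = 14 + 9 = 23 out of 29 bases
%GC = 23/29 × 100 = 79.31% ≈ 79%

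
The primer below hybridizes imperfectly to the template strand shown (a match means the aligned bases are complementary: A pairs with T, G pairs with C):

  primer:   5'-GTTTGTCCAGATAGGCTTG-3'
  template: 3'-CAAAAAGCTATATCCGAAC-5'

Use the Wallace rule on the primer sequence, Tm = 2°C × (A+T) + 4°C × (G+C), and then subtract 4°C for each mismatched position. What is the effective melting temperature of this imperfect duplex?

44°C

Primer base counts: A=3, T=7, G=6, C=3 → A+T=10, G+C=9
Perfect-match Tm = 2(10) + 4(9) = 20 + 36 = 56°C
Mismatches (positions where the bases are not complementary): 3 (at positions 5, 8, 10)
Effective Tm = 56 − 3×4 = 56 − 12 = 44°C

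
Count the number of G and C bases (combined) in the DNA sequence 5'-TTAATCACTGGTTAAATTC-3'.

5

T=8, G=2, A=6, C=3
G+C = 2 + 3 = 5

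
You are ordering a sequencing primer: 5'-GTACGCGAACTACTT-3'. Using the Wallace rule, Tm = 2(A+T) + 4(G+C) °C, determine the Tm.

Scanning the sequence gives C=4, A=4, T=4, G=3.
AT pairs contribute 8, GC pairs contribute 7.
Tm = 2(8) + 4(7) = 16 + 28 = 44°C

44°C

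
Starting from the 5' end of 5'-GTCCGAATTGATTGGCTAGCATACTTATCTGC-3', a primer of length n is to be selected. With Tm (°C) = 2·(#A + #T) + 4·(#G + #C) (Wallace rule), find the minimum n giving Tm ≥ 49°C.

n = 17

First 16 bases: GTCCGAATTGATTGGC → Tm = 48°C (< 49°C)
First 17 bases: GTCCGAATTGATTGGCT → Tm = 50°C (≥ 49°C)
Each additional base adds 2°C (A/T) or 4°C (G/C), so Tm is non-decreasing in n; n = 17 is the first length to reach 49°C.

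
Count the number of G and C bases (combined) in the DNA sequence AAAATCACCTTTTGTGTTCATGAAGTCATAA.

9

Base counts: G=4, T=11, A=11, C=5
G+C = 4 + 5 = 9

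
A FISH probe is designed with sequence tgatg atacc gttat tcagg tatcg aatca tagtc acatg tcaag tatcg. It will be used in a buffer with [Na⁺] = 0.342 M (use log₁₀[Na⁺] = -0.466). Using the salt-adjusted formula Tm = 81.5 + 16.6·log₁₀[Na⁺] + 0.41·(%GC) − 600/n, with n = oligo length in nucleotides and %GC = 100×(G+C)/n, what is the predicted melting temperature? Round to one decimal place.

77.3°C

Length n = 50. Scanning the sequence gives T=16, C=9, A=15, G=10.
G+C = 19, so %GC = 19/50 × 100 = 38%
Salt term: 16.6 × (-0.466) = -7.736
GC term: 0.41 × 38 = 15.58; length term: −600/50 = −12
Tm = 81.5 + (-7.736) + 15.58 − 12 = 77.344 → 77.3°C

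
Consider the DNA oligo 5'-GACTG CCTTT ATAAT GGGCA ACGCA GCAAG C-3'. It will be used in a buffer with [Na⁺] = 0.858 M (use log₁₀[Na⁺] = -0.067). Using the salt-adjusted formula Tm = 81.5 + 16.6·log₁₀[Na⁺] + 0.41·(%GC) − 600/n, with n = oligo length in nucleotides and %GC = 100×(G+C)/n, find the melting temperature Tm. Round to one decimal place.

82.2°C

Length n = 31. A=9, G=8, T=6, C=8
G+C = 16, so %GC = 16/31 × 100 = 51.613%
Salt term: 16.6 × (-0.067) = -1.112
GC term: 0.41 × 51.613 = 21.161; length term: −600/31 = −19.355
Tm = 81.5 + (-1.112) + 21.161 − 19.355 = 82.194 → 82.2°C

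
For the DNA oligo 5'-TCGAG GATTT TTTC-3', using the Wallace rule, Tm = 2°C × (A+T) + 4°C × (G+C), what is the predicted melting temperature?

Base counts: C=2, G=3, A=2, T=7
So N_AT = 9 and N_GC = 5.
Tm = 2(9) + 4(5) = 18 + 20 = 38°C

38°C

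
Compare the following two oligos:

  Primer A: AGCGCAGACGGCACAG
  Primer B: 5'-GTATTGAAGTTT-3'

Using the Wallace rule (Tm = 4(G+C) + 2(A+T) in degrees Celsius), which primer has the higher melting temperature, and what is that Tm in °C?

Primer A, 54°C

Primer A: A+T=5, G+C=11 → Tm = 2(5)+4(11) = 54°C
Primer B: A+T=9, G+C=3 → Tm = 2(9)+4(3) = 30°C
54°C vs 30°C → primer A is higher.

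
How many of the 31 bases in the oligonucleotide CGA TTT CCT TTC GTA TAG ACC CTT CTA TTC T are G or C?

12

Base counts: C=9, G=3, T=14, A=5
Total G or C: 3 + 9 = 12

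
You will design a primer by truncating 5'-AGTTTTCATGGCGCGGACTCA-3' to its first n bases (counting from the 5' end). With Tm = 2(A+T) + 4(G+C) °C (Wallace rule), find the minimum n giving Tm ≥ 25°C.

n = 10

First 9 bases: AGTTTTCAT → Tm = 22°C (< 25°C)
First 10 bases: AGTTTTCATG → Tm = 26°C (≥ 25°C)
Since every base adds ≥2°C, Tm only increases with n, so the threshold is first crossed at n = 10.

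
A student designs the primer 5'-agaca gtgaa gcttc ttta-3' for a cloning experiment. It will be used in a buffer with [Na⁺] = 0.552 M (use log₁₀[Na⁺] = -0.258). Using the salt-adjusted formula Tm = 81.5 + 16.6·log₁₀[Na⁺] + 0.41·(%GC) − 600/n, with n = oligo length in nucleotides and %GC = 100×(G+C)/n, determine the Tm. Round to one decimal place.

Length n = 19. Scanning the sequence gives A=6, G=4, T=6, C=3.
G+C = 7, so %GC = 7/19 × 100 = 36.842%
Salt term: 16.6 × (-0.258) = -4.283
GC term: 0.41 × 36.842 = 15.105; length term: −600/19 = −31.579
Tm = 81.5 + (-4.283) + 15.105 − 31.579 = 60.743 → 60.7°C

60.7°C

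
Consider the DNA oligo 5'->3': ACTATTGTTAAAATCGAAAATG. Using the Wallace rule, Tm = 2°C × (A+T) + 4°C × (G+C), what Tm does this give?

54°C

Base counts: C=2, T=7, A=10, G=3
AT pairs contribute 17, GC pairs contribute 5.
Tm = 4·5 + 2·17 = 20 + 34 = 54°C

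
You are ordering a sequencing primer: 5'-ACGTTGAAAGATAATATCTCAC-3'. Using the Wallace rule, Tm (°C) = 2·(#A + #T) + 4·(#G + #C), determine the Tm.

C=4, T=6, A=9, G=3
So N_AT = 15 and N_GC = 7.
Tm = 2(15) + 4(7) = 30 + 28 = 58°C

58°C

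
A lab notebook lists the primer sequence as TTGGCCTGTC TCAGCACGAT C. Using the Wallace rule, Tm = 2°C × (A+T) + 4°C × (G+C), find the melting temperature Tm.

66°C

Scanning the sequence gives C=7, T=6, G=5, A=3.
So N_AT = 9 and N_GC = 12.
Tm = 4·12 + 2·9 = 48 + 18 = 66°C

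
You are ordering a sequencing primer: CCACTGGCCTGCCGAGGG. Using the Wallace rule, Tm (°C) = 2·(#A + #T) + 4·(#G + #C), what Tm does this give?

Counting bases: A=2, C=7, G=7, T=2
So N_AT = 4 and N_GC = 14.
Tm = 2×4 + 4×14 = 64°C

64°C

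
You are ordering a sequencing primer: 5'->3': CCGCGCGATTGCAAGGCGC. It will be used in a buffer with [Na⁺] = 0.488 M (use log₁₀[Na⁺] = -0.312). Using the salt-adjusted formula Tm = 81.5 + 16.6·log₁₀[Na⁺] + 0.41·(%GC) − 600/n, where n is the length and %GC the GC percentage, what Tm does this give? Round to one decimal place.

Length n = 19. Scanning the sequence gives T=2, A=3, C=7, G=7.
G+C = 14, so %GC = 14/19 × 100 = 73.684%
Salt term: 16.6 × (-0.312) = -5.179
GC term: 0.41 × 73.684 = 30.21; length term: −600/19 = −31.579
Tm = 81.5 + (-5.179) + 30.21 − 31.579 = 74.952 → 75.0°C

75.0°C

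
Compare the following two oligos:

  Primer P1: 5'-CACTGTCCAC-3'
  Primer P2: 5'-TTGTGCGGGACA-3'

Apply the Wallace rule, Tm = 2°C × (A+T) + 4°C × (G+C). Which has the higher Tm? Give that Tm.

Primer P1: A+T=4, G+C=6 → Tm = 2(4)+4(6) = 32°C
Primer P2: A+T=5, G+C=7 → Tm = 2(5)+4(7) = 38°C
32°C vs 38°C → primer P2 is higher.

Primer P2, 38°C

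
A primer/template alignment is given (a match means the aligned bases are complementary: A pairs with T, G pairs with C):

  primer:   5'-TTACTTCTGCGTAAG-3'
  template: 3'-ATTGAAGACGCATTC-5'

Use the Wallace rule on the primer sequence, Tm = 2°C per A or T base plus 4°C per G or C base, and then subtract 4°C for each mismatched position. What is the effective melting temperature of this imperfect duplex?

38°C

Primer base counts: A=3, T=6, G=3, C=3 → A+T=9, G+C=6
Perfect-match Tm = 2(9) + 4(6) = 18 + 24 = 42°C
Mismatches (positions where the bases are not complementary): 1 (at position 2)
Effective Tm = 42 − 1×4 = 42 − 4 = 38°C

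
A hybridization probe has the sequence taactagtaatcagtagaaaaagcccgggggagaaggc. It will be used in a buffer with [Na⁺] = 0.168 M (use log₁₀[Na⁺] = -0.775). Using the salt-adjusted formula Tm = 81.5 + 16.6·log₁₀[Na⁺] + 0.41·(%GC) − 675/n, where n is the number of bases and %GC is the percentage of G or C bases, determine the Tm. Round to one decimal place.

70.3°C

Length n = 38. Counting bases: C=6, A=15, G=12, T=5
G+C = 18, so %GC = 18/38 × 100 = 47.368%
Salt term: 16.6 × (-0.775) = -12.865
GC term: 0.41 × 47.368 = 19.421; length term: −675/38 = −17.763
Tm = 81.5 + (-12.865) + 19.421 − 17.763 = 70.293 → 70.3°C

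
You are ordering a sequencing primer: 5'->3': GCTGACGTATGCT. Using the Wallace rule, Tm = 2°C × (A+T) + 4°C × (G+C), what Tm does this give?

Scanning the sequence gives G=4, C=3, A=2, T=4.
AT pairs contribute 6, GC pairs contribute 7.
Tm = 2×6 + 4×7 = 40°C

40°C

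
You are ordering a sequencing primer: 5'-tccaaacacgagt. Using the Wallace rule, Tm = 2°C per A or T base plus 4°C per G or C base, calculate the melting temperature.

T=2, G=2, C=4, A=5
AT pairs contribute 7, GC pairs contribute 6.
Tm = 4·6 + 2·7 = 24 + 14 = 38°C

38°C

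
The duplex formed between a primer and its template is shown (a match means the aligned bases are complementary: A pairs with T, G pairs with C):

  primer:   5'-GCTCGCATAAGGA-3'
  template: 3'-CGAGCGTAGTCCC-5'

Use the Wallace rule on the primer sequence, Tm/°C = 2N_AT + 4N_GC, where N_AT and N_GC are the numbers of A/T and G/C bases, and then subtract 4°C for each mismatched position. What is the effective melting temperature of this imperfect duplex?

Primer base counts: A=4, T=2, G=4, C=3 → A+T=6, G+C=7
Perfect-match Tm = 2(6) + 4(7) = 12 + 28 = 40°C
Mismatches (positions where the bases are not complementary): 2 (at positions 9, 13)
Effective Tm = 40 − 2×4 = 40 − 8 = 32°C

32°C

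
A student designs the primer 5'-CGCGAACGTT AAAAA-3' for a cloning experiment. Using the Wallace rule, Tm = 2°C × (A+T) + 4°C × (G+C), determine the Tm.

42°C

C=3, T=2, G=3, A=7
A+T = 9, G+C = 6
Tm = 4·6 + 2·9 = 24 + 18 = 42°C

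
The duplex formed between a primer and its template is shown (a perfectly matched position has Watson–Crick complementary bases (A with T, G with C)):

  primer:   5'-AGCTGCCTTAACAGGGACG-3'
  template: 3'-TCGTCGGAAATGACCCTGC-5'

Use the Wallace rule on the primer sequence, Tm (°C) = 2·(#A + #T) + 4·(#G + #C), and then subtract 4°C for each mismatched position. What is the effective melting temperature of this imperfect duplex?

48°C

Primer base counts: A=5, T=3, G=6, C=5 → A+T=8, G+C=11
Perfect-match Tm = 2(8) + 4(11) = 16 + 44 = 60°C
Mismatches (positions where the bases are not complementary): 3 (at positions 4, 10, 13)
Effective Tm = 60 − 3×4 = 60 − 12 = 48°C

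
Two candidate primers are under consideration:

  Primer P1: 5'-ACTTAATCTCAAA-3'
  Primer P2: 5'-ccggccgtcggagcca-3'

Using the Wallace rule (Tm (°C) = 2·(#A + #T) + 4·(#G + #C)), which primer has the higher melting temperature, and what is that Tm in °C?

Primer P1: A+T=10, G+C=3 → Tm = 2(10)+4(3) = 32°C
Primer P2: A+T=3, G+C=13 → Tm = 2(3)+4(13) = 58°C
32°C vs 58°C → primer P2 is higher.

Primer P2, 58°C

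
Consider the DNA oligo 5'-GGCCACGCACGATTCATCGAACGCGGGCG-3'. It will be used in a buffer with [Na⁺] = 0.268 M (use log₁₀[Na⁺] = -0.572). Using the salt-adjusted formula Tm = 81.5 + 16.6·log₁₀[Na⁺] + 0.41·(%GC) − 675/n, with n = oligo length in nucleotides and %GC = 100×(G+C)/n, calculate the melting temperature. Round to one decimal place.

77.0°C

Length n = 29. Base counts: T=3, C=10, G=10, A=6
G+C = 20, so %GC = 20/29 × 100 = 68.966%
Salt term: 16.6 × (-0.572) = -9.495
GC term: 0.41 × 68.966 = 28.276; length term: −675/29 = −23.276
Tm = 81.5 + (-9.495) + 28.276 − 23.276 = 77.005 → 77.0°C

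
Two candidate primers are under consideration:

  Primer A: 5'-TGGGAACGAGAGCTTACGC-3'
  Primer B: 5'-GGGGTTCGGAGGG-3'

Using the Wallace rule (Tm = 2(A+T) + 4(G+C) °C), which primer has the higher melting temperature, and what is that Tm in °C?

Primer A: A+T=8, G+C=11 → Tm = 2(8)+4(11) = 60°C
Primer B: A+T=3, G+C=10 → Tm = 2(3)+4(10) = 46°C
60°C vs 46°C → primer A is higher.

Primer A, 60°C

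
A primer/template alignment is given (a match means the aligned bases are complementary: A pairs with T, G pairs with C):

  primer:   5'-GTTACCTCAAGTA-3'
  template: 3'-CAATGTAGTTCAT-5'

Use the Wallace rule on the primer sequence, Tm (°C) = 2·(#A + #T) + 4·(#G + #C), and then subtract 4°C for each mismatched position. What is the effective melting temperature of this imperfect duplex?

32°C

Primer base counts: A=4, T=4, G=2, C=3 → A+T=8, G+C=5
Perfect-match Tm = 2(8) + 4(5) = 16 + 20 = 36°C
Mismatches (positions where the bases are not complementary): 1 (at position 6)
Effective Tm = 36 − 1×4 = 36 − 4 = 32°C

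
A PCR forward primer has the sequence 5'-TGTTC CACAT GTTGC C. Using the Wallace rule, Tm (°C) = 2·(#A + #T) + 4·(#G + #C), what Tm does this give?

Base counts: A=2, G=3, C=5, T=6
A+T = 8, G+C = 8
Tm = 2(8) + 4(8) = 16 + 32 = 48°C

48°C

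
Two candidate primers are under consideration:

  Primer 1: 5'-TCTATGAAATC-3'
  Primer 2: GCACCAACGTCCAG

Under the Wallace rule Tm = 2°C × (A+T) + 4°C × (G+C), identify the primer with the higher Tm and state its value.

Primer 1: A+T=8, G+C=3 → Tm = 2(8)+4(3) = 28°C
Primer 2: A+T=5, G+C=9 → Tm = 2(5)+4(9) = 46°C
28°C vs 46°C → primer 2 is higher.

Primer 2, 46°C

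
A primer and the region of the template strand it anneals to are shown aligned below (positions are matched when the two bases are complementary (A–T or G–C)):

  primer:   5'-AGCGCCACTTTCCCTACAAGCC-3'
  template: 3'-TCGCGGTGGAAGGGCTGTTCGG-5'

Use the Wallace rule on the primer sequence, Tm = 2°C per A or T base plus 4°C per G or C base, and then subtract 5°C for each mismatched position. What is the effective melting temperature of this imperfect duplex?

Primer base counts: A=5, T=4, G=3, C=10 → A+T=9, G+C=13
Perfect-match Tm = 2(9) + 4(13) = 18 + 52 = 70°C
Mismatches (positions where the bases are not complementary): 2 (at positions 9, 15)
Effective Tm = 70 − 2×5 = 70 − 10 = 60°C

60°C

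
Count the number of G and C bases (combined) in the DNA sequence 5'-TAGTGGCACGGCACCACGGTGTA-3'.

Scanning the sequence gives C=6, A=5, G=8, T=4.
G+C = 8 + 6 = 14

14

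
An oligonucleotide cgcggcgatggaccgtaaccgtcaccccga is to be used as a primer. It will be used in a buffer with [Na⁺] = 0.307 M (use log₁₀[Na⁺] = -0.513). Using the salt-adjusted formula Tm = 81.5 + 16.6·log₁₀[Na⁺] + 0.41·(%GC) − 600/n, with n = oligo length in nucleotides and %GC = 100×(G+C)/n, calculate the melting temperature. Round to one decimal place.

81.7°C

Length n = 30. Scanning the sequence gives T=3, C=12, G=9, A=6.
G+C = 21, so %GC = 21/30 × 100 = 70%
Salt term: 16.6 × (-0.513) = -8.516
GC term: 0.41 × 70 = 28.7; length term: −600/30 = −20
Tm = 81.5 + (-8.516) + 28.7 − 20 = 81.684 → 81.7°C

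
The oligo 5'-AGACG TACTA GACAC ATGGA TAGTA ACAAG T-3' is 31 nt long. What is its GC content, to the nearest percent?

A=13, C=5, G=7, T=6
G+C = 7 + 5 = 12 out of 31 bases
%GC = 12/31 × 100 = 38.71% ≈ 39%

39%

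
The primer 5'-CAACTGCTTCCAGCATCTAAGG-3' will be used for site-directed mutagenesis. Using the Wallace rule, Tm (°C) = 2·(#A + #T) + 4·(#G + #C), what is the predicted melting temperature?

Base counts: C=7, T=5, G=4, A=6
AT pairs contribute 11, GC pairs contribute 11.
Tm = 2×11 + 4×11 = 66°C

66°C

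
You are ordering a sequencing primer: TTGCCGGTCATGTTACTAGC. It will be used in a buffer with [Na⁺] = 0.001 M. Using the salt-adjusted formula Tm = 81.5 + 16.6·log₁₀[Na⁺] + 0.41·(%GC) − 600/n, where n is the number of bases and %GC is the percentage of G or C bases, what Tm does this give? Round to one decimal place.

22.2°C

Length n = 20. Counting bases: G=5, A=3, C=5, T=7
G+C = 10, so %GC = 10/20 × 100 = 50%
Salt term: 16.6 × (-3) = -49.8
GC term: 0.41 × 50 = 20.5; length term: −600/20 = −30
Tm = 81.5 + (-49.8) + 20.5 − 30 = 22.2 → 22.2°C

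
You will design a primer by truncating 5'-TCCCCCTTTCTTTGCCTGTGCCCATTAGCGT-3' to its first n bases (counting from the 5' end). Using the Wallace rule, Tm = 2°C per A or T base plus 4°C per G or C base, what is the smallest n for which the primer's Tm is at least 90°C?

First 28 bases: TCCCCCTTTCTTTGCCTGTGCCCATTAG → Tm = 86°C (< 90°C)
First 29 bases: TCCCCCTTTCTTTGCCTGTGCCCATTAGC → Tm = 90°C (≥ 90°C)
Each additional base adds 2°C (A/T) or 4°C (G/C), so Tm is non-decreasing in n; n = 29 is the first length to reach 90°C.

n = 29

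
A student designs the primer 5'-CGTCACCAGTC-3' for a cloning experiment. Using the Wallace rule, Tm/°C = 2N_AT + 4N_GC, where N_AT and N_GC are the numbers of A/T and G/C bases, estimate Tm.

36°C

Scanning the sequence gives A=2, C=5, G=2, T=2.
A+T = 4, G+C = 7
Tm = 4·7 + 2·4 = 28 + 8 = 36°C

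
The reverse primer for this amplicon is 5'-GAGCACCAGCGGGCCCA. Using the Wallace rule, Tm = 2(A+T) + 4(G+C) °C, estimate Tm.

Base counts: G=6, T=0, A=4, C=7
AT pairs contribute 4, GC pairs contribute 13.
Tm = 4·13 + 2·4 = 52 + 8 = 60°C

60°C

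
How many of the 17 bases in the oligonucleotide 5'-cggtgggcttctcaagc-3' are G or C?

11

Scanning the sequence gives G=6, T=4, C=5, A=2.
G+C = 6 + 5 = 11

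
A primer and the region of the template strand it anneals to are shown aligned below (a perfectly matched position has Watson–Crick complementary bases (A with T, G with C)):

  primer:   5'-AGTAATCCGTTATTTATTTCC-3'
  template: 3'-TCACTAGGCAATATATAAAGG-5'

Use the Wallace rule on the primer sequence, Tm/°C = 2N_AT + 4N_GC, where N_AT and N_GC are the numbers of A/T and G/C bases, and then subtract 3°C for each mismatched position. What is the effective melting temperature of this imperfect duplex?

Primer base counts: A=5, T=10, G=2, C=4 → A+T=15, G+C=6
Perfect-match Tm = 2(15) + 4(6) = 30 + 24 = 54°C
Mismatches (positions where the bases are not complementary): 2 (at positions 4, 14)
Effective Tm = 54 − 2×3 = 54 − 6 = 48°C

48°C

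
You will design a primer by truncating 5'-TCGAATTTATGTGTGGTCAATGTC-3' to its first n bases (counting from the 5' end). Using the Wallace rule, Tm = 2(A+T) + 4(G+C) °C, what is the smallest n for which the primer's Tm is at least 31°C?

First 12 bases: TCGAATTTATGT → Tm = 30°C (< 31°C)
First 13 bases: TCGAATTTATGTG → Tm = 34°C (≥ 31°C)
Each additional base adds 2°C (A/T) or 4°C (G/C), so Tm is non-decreasing in n; n = 13 is the first length to reach 31°C.

n = 13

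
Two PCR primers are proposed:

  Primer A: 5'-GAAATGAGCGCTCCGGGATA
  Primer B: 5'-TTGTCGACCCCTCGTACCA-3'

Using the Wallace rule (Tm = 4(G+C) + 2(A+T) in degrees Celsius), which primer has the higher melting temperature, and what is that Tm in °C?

Primer A, 62°C

Primer A: A+T=9, G+C=11 → Tm = 2(9)+4(11) = 62°C
Primer B: A+T=8, G+C=11 → Tm = 2(8)+4(11) = 60°C
62°C vs 60°C → primer A is higher.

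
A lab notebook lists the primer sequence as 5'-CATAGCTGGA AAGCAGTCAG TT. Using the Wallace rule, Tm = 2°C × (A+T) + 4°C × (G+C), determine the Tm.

T=5, A=7, C=4, G=6
A+T = 12, G+C = 10
Tm = 2×12 + 4×10 = 64°C

64°C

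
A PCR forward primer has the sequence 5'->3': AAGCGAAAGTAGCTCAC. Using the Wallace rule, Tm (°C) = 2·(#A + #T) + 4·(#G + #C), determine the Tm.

50°C

Counting bases: A=7, C=4, T=2, G=4
So N_AT = 9 and N_GC = 8.
Tm = 4·8 + 2·9 = 32 + 18 = 50°C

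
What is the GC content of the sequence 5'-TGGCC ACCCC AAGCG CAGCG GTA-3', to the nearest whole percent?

70%

Base counts: C=9, A=5, G=7, T=2
G+C = 7 + 9 = 16 out of 23 bases
%GC = 16/23 × 100 = 69.57% ≈ 70%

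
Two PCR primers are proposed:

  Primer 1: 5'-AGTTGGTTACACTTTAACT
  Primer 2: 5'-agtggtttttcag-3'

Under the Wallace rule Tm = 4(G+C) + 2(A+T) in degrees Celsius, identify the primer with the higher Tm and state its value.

Primer 1, 50°C

Primer 1: A+T=13, G+C=6 → Tm = 2(13)+4(6) = 50°C
Primer 2: A+T=8, G+C=5 → Tm = 2(8)+4(5) = 36°C
50°C vs 36°C → primer 1 is higher.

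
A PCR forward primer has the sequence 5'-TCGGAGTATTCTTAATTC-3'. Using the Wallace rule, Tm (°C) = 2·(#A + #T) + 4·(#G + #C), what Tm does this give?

48°C

T=8, A=4, C=3, G=3
A+T = 12, G+C = 6
Tm = 2(12) + 4(6) = 24 + 24 = 48°C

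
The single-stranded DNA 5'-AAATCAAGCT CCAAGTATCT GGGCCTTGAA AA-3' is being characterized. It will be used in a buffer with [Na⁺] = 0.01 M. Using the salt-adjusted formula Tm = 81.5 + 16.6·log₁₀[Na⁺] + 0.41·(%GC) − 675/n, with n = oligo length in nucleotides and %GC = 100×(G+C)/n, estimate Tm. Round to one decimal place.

43.9°C

Length n = 32. Counting bases: C=7, A=12, T=7, G=6
G+C = 13, so %GC = 13/32 × 100 = 40.625%
Salt term: 16.6 × (-2) = -33.2
GC term: 0.41 × 40.625 = 16.656; length term: −675/32 = −21.094
Tm = 81.5 + (-33.2) + 16.656 − 21.094 = 43.862 → 43.9°C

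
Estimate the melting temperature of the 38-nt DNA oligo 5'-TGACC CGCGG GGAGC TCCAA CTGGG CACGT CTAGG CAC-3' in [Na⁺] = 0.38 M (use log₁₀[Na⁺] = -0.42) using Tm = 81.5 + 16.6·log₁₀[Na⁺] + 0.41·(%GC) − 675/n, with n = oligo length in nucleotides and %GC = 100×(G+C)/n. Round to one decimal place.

84.8°C

Length n = 38. Base counts: C=13, A=7, T=5, G=13
G+C = 26, so %GC = 26/38 × 100 = 68.421%
Salt term: 16.6 × (-0.42) = -6.972
GC term: 0.41 × 68.421 = 28.053; length term: −675/38 = −17.763
Tm = 81.5 + (-6.972) + 28.053 − 17.763 = 84.818 → 84.8°C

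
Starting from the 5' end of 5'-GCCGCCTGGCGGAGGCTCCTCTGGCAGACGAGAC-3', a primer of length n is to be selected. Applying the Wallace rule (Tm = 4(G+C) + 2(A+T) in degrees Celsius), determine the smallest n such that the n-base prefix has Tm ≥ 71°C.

First 19 bases: GCCGCCTGGCGGAGGCTCC → Tm = 70°C (< 71°C)
First 20 bases: GCCGCCTGGCGGAGGCTCCT → Tm = 72°C (≥ 71°C)
Since every base adds ≥2°C, Tm only increases with n, so the threshold is first crossed at n = 20.

n = 20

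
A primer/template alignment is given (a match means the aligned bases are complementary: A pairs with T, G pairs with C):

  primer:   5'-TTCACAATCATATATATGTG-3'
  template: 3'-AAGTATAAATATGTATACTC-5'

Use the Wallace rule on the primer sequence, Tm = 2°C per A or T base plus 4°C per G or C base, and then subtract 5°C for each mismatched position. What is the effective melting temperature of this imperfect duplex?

Primer base counts: A=7, T=8, G=2, C=3 → A+T=15, G+C=5
Perfect-match Tm = 2(15) + 4(5) = 30 + 20 = 50°C
Mismatches (positions where the bases are not complementary): 5 (at positions 5, 7, 9, 13, 19)
Effective Tm = 50 − 5×5 = 50 − 25 = 25°C

25°C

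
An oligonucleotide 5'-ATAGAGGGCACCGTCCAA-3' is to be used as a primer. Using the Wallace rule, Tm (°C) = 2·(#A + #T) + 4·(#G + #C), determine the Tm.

56°C

Scanning the sequence gives T=2, A=6, C=5, G=5.
A+T = 8, G+C = 10
Tm = 4·10 + 2·8 = 40 + 16 = 56°C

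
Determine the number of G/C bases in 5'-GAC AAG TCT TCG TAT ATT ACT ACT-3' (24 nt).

8

Counting bases: T=9, C=5, A=7, G=3
G+C = 3 + 5 = 8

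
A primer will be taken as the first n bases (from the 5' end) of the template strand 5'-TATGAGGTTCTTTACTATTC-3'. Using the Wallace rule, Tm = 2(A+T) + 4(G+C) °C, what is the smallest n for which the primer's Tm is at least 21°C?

n = 8

First 7 bases: TATGAGG → Tm = 20°C (< 21°C)
First 8 bases: TATGAGGT → Tm = 22°C (≥ 21°C)
Since every base adds ≥2°C, Tm only increases with n, so the threshold is first crossed at n = 8.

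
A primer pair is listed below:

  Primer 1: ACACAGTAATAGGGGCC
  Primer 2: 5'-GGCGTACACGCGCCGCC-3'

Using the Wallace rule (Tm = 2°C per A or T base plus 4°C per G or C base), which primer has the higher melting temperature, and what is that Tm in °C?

Primer 1: A+T=8, G+C=9 → Tm = 2(8)+4(9) = 52°C
Primer 2: A+T=3, G+C=14 → Tm = 2(3)+4(14) = 62°C
52°C vs 62°C → primer 2 is higher.

Primer 2, 62°C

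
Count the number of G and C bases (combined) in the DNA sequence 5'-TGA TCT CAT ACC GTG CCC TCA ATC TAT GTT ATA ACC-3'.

Scanning the sequence gives A=9, G=4, C=11, T=12.
G+C = 4 + 11 = 15

15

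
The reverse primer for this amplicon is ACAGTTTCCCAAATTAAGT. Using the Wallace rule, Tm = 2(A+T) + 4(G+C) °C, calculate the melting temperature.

T=6, G=2, C=4, A=7
AT pairs contribute 13, GC pairs contribute 6.
Tm = 4·6 + 2·13 = 24 + 26 = 50°C

50°C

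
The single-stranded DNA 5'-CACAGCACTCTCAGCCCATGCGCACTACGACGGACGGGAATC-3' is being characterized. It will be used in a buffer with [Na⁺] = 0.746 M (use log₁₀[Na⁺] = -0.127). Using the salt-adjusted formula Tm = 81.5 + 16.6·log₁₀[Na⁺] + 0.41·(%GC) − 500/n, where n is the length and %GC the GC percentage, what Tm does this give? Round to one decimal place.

Length n = 42. Base counts: T=5, A=11, G=10, C=16
G+C = 26, so %GC = 26/42 × 100 = 61.905%
Salt term: 16.6 × (-0.127) = -2.108
GC term: 0.41 × 61.905 = 25.381; length term: −500/42 = −11.905
Tm = 81.5 + (-2.108) + 25.381 − 11.905 = 92.868 → 92.9°C

92.9°C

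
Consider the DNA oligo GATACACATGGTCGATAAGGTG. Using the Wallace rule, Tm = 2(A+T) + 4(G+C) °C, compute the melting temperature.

64°C

Base counts: G=7, T=5, C=3, A=7
A+T = 12, G+C = 10
Tm = 2(12) + 4(10) = 24 + 40 = 64°C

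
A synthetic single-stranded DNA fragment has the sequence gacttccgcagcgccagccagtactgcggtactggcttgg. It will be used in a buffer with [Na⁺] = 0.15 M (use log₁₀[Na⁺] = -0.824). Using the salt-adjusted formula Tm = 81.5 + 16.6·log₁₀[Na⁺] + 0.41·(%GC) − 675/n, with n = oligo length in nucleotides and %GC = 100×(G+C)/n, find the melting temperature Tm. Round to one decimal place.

Length n = 40. A=6, G=13, C=13, T=8
G+C = 26, so %GC = 26/40 × 100 = 65%
Salt term: 16.6 × (-0.824) = -13.678
GC term: 0.41 × 65 = 26.65; length term: −675/40 = −16.875
Tm = 81.5 + (-13.678) + 26.65 − 16.875 = 77.597 → 77.6°C

77.6°C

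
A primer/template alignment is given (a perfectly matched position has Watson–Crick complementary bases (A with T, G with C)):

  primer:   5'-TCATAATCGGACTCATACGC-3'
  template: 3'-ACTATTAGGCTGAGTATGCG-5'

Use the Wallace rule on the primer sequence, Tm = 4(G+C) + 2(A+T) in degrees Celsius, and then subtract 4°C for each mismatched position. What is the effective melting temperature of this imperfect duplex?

50°C

Primer base counts: A=6, T=5, G=3, C=6 → A+T=11, G+C=9
Perfect-match Tm = 2(11) + 4(9) = 22 + 36 = 58°C
Mismatches (positions where the bases are not complementary): 2 (at positions 2, 9)
Effective Tm = 58 − 2×4 = 58 − 8 = 50°C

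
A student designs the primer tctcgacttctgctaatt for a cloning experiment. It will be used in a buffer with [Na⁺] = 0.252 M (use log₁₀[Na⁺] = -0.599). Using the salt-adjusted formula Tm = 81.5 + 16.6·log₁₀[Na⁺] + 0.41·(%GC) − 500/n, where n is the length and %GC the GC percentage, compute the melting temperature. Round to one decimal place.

Length n = 18. Counting bases: T=8, G=2, A=3, C=5
G+C = 7, so %GC = 7/18 × 100 = 38.889%
Salt term: 16.6 × (-0.599) = -9.943
GC term: 0.41 × 38.889 = 15.944; length term: −500/18 = −27.778
Tm = 81.5 + (-9.943) + 15.944 − 27.778 = 59.723 → 59.7°C

59.7°C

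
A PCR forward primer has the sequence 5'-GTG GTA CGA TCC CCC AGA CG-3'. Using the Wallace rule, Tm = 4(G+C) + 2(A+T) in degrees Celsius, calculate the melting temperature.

66°C

Base counts: G=6, A=4, T=3, C=7
So N_AT = 7 and N_GC = 13.
Tm = 2×7 + 4×13 = 66°C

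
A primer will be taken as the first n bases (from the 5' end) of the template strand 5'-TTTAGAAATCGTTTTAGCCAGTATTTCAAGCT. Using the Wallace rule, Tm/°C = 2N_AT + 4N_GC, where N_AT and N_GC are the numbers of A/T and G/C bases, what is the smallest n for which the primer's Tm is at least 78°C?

First 29 bases: TTTAGAAATCGTTTTAGCCAGTATTTCAA → Tm = 74°C (< 78°C)
First 30 bases: TTTAGAAATCGTTTTAGCCAGTATTTCAAG → Tm = 78°C (≥ 78°C)
Each additional base adds 2°C (A/T) or 4°C (G/C), so Tm is non-decreasing in n; n = 30 is the first length to reach 78°C.

n = 30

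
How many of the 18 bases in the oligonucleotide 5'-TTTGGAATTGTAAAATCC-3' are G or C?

Base counts: G=3, T=7, C=2, A=6
G+C = 3 + 2 = 5

5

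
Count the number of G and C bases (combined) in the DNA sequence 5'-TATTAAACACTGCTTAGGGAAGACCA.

10

G=5, C=5, T=6, A=10
Total G or C: 5 + 5 = 10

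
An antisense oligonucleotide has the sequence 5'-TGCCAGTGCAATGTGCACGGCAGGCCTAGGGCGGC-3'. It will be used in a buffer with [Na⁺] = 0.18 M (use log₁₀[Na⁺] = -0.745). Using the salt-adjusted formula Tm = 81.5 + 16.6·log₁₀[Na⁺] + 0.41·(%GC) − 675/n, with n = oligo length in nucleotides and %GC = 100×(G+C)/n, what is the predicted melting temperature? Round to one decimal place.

Length n = 35. Counting bases: C=10, T=5, A=6, G=14
G+C = 24, so %GC = 24/35 × 100 = 68.571%
Salt term: 16.6 × (-0.745) = -12.367
GC term: 0.41 × 68.571 = 28.114; length term: −675/35 = −19.286
Tm = 81.5 + (-12.367) + 28.114 − 19.286 = 77.961 → 78.0°C

78.0°C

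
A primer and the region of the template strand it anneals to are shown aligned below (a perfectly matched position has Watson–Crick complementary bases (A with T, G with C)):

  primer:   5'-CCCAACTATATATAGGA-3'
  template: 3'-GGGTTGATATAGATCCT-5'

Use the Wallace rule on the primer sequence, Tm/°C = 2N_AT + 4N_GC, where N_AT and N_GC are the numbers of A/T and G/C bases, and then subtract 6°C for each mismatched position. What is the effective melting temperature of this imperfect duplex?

Primer base counts: A=7, T=4, G=2, C=4 → A+T=11, G+C=6
Perfect-match Tm = 2(11) + 4(6) = 22 + 24 = 46°C
Mismatches (positions where the bases are not complementary): 1 (at position 12)
Effective Tm = 46 − 1×6 = 46 − 6 = 40°C

40°C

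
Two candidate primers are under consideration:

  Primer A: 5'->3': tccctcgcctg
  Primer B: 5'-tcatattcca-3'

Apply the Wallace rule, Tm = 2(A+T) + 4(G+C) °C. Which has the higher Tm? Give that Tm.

Primer A: A+T=3, G+C=8 → Tm = 2(3)+4(8) = 38°C
Primer B: A+T=7, G+C=3 → Tm = 2(7)+4(3) = 26°C
38°C vs 26°C → primer A is higher.

Primer A, 38°C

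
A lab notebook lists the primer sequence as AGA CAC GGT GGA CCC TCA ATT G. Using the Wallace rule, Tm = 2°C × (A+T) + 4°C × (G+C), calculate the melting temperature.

68°C

Counting bases: G=6, A=6, C=6, T=4
So N_AT = 10 and N_GC = 12.
Tm = 2×10 + 4×12 = 68°C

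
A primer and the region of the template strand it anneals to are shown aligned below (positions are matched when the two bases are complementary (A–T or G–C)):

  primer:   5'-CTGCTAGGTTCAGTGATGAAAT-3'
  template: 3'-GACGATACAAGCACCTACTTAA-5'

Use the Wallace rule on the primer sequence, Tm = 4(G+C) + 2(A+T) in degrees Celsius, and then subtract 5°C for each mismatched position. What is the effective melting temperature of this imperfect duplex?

Primer base counts: A=6, T=7, G=6, C=3 → A+T=13, G+C=9
Perfect-match Tm = 2(13) + 4(9) = 26 + 36 = 62°C
Mismatches (positions where the bases are not complementary): 5 (at positions 7, 12, 13, 14, 21)
Effective Tm = 62 − 5×5 = 62 − 25 = 37°C

37°C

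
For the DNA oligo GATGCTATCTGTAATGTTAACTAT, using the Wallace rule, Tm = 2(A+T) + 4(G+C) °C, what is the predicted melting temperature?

Base counts: G=4, C=3, A=7, T=10
So N_AT = 17 and N_GC = 7.
Tm = 2(17) + 4(7) = 34 + 28 = 62°C

62°C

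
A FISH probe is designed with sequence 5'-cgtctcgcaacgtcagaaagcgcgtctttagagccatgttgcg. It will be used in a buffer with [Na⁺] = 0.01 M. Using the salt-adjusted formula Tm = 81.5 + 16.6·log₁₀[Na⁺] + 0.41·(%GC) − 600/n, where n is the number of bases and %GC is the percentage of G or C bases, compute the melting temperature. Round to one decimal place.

Length n = 43. Counting bases: G=12, C=12, A=9, T=10
G+C = 24, so %GC = 24/43 × 100 = 55.814%
Salt term: 16.6 × (-2) = -33.2
GC term: 0.41 × 55.814 = 22.884; length term: −600/43 = −13.953
Tm = 81.5 + (-33.2) + 22.884 − 13.953 = 57.231 → 57.2°C

57.2°C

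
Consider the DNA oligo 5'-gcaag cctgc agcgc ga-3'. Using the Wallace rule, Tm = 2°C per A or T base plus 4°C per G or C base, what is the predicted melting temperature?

Scanning the sequence gives C=6, G=6, A=4, T=1.
So N_AT = 5 and N_GC = 12.
Tm = 4·12 + 2·5 = 48 + 10 = 58°C

58°C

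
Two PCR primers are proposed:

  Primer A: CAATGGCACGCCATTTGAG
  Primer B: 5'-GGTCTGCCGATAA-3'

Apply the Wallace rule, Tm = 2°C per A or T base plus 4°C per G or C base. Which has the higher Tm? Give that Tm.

Primer A: A+T=9, G+C=10 → Tm = 2(9)+4(10) = 58°C
Primer B: A+T=6, G+C=7 → Tm = 2(6)+4(7) = 40°C
58°C vs 40°C → primer A is higher.

Primer A, 58°C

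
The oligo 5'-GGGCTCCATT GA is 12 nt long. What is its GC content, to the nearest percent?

58%

Base counts: G=4, A=2, T=3, C=3
G+C = 4 + 3 = 7 out of 12 bases
%GC = 7/12 × 100 = 58.33% ≈ 58%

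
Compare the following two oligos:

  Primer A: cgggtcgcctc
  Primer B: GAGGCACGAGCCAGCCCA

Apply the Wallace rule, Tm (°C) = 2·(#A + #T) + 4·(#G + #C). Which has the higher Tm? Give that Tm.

Primer A: A+T=2, G+C=9 → Tm = 2(2)+4(9) = 40°C
Primer B: A+T=5, G+C=13 → Tm = 2(5)+4(13) = 62°C
40°C vs 62°C → primer B is higher.

Primer B, 62°C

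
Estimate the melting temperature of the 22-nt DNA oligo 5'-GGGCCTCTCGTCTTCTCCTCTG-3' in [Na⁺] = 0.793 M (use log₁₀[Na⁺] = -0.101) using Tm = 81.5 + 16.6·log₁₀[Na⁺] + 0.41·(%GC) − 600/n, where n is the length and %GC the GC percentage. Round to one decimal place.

78.6°C

Length n = 22. T=8, A=0, C=9, G=5
G+C = 14, so %GC = 14/22 × 100 = 63.636%
Salt term: 16.6 × (-0.101) = -1.677
GC term: 0.41 × 63.636 = 26.091; length term: −600/22 = −27.273
Tm = 81.5 + (-1.677) + 26.091 − 27.273 = 78.641 → 78.6°C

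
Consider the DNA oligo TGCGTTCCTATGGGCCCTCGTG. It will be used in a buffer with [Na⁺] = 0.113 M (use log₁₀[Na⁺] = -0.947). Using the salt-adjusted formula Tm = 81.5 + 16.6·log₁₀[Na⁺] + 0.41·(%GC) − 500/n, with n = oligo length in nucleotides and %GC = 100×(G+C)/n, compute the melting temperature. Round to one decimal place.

Length n = 22. Scanning the sequence gives C=7, T=7, G=7, A=1.
G+C = 14, so %GC = 14/22 × 100 = 63.636%
Salt term: 16.6 × (-0.947) = -15.72
GC term: 0.41 × 63.636 = 26.091; length term: −500/22 = −22.727
Tm = 81.5 + (-15.72) + 26.091 − 22.727 = 69.144 → 69.1°C

69.1°C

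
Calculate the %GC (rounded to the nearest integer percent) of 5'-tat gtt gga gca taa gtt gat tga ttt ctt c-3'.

T=14, A=7, G=7, C=3
G+C = 7 + 3 = 10 out of 31 bases
%GC = 10/31 × 100 = 32.26% ≈ 32%

32%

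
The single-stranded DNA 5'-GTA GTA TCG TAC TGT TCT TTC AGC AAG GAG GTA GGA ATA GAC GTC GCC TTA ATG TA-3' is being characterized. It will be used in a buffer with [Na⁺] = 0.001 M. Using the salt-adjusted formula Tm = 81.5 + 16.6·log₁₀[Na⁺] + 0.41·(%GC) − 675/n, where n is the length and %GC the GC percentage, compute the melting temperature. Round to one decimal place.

37.2°C

Length n = 56. Base counts: G=15, A=15, C=9, T=17
G+C = 24, so %GC = 24/56 × 100 = 42.857%
Salt term: 16.6 × (-3) = -49.8
GC term: 0.41 × 42.857 = 17.571; length term: −675/56 = −12.054
Tm = 81.5 + (-49.8) + 17.571 − 12.054 = 37.217 → 37.2°C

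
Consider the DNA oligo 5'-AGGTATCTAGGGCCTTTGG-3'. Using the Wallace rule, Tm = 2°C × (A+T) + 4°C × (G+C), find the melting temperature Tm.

Counting bases: C=3, T=6, G=7, A=3
A+T = 9, G+C = 10
Tm = 2(9) + 4(10) = 18 + 40 = 58°C

58°C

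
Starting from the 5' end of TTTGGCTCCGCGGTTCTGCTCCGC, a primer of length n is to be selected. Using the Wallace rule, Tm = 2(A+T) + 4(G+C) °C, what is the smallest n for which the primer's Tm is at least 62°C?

n = 19

First 18 bases: TTTGGCTCCGCGGTTCTG → Tm = 58°C (< 62°C)
First 19 bases: TTTGGCTCCGCGGTTCTGC → Tm = 62°C (≥ 62°C)
Each additional base adds 2°C (A/T) or 4°C (G/C), so Tm is non-decreasing in n; n = 19 is the first length to reach 62°C.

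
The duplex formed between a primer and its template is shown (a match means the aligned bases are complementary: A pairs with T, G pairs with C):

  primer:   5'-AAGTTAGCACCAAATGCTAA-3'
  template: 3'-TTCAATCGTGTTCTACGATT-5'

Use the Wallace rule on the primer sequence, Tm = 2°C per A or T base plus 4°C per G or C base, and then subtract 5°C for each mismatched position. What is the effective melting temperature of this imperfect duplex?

Primer base counts: A=9, T=4, G=3, C=4 → A+T=13, G+C=7
Perfect-match Tm = 2(13) + 4(7) = 26 + 28 = 54°C
Mismatches (positions where the bases are not complementary): 2 (at positions 11, 13)
Effective Tm = 54 − 2×5 = 54 − 10 = 44°C

44°C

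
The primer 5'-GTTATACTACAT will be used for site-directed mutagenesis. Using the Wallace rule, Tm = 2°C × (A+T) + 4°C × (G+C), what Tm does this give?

30°C

Base counts: G=1, A=4, C=2, T=5
So N_AT = 9 and N_GC = 3.
Tm = 4·3 + 2·9 = 12 + 18 = 30°C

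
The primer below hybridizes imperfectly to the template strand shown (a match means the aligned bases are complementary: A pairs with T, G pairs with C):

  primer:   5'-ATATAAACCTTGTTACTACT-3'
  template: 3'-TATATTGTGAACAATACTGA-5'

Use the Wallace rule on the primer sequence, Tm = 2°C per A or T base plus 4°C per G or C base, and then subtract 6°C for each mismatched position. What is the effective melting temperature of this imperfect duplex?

26°C

Primer base counts: A=7, T=8, G=1, C=4 → A+T=15, G+C=5
Perfect-match Tm = 2(15) + 4(5) = 30 + 20 = 50°C
Mismatches (positions where the bases are not complementary): 4 (at positions 7, 8, 16, 17)
Effective Tm = 50 − 4×6 = 50 − 24 = 26°C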